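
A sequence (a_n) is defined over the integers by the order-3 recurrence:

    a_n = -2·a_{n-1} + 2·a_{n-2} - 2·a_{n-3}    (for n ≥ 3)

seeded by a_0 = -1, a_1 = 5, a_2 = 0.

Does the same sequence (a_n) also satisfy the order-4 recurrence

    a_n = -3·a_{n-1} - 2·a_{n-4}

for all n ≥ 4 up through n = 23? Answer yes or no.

yes

Terms a_0..a_23: -1, 5, 0, 12, -34, 92, -276, 804, -2344, 6848, -19992, 58368, -170416, 497552, -1452672, 4241280, -12383008, 36153920, -105556416, 308186688, -899794048, 2627074304, -7670110080, 22393956864
n=4: candidate gives -34, actual a_4 = -34 ✓
n=5: candidate gives 92, actual a_5 = 92 ✓
n=6: candidate gives -276, actual a_6 = -276 ✓
n=7: candidate gives 804, actual a_7 = 804 ✓
n=8: candidate gives -2344, actual a_8 = -2344 ✓
n=9: candidate gives 6848, actual a_9 = 6848 ✓
n=10: candidate gives -19992, actual a_10 = -19992 ✓
n=11: candidate gives 58368, actual a_11 = 58368 ✓
n=12: candidate gives -170416, actual a_12 = -170416 ✓
n=13: candidate gives 497552, actual a_13 = 497552 ✓
n=14: candidate gives -1452672, actual a_14 = -1452672 ✓
n=15: candidate gives 4241280, actual a_15 = 4241280 ✓
n=16: candidate gives -12383008, actual a_16 = -12383008 ✓
n=17: candidate gives 36153920, actual a_17 = 36153920 ✓
n=18: candidate gives -105556416, actual a_18 = -105556416 ✓
n=19: candidate gives 308186688, actual a_19 = 308186688 ✓
n=20: candidate gives -899794048, actual a_20 = -899794048 ✓
n=21: candidate gives 2627074304, actual a_21 = 2627074304 ✓
n=22: candidate gives -7670110080, actual a_22 = -7670110080 ✓
n=23: candidate gives 22393956864, actual a_23 = 22393956864 ✓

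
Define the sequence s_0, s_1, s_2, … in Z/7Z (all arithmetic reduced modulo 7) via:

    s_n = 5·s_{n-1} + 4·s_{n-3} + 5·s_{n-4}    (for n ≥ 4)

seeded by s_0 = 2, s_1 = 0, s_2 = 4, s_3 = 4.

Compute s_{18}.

6

s_4 = 5·4 + 0·4 + 4·0 + 5·2 = 2
s_5 = 5·2 + 0·4 + 4·4 + 5·0 = 5
s_6 = 5·5 + 0·2 + 4·4 + 5·4 = 5
s_7 = 5·5 + 0·5 + 4·2 + 5·4 = 4
s_8 = 5·4 + 0·5 + 4·5 + 5·2 = 1
s_9 = 5·1 + 0·4 + 4·5 + 5·5 = 1
s_10 = 5·1 + 0·1 + 4·4 + 5·5 = 4
s_11 = 5·4 + 0·1 + 4·1 + 5·4 = 2
s_12 = 5·2 + 0·4 + 4·1 + 5·1 = 5
s_13 = 5·5 + 0·2 + 4·4 + 5·1 = 4
s_14 = 5·4 + 0·5 + 4·2 + 5·4 = 6
s_15 = 5·6 + 0·4 + 4·5 + 5·2 = 4
s_16 = 5·4 + 0·6 + 4·4 + 5·5 = 5
s_17 = 5·5 + 0·4 + 4·6 + 5·4 = 6
s_18 = 5·6 + 0·5 + 4·4 + 5·6 = 6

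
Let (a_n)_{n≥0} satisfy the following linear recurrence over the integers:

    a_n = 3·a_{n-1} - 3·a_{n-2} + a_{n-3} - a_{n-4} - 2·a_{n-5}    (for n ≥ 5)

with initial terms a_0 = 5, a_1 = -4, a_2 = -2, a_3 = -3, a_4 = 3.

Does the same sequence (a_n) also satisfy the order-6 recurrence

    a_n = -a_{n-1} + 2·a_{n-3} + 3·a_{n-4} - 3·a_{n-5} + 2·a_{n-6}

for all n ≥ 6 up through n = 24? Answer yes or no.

no

Terms a_0..a_24: 5, -4, -2, -3, 3, 10, 28, 64, 121, 183, 202, 58, -498, -1891, -4689, -9354, -15504, -20252, -15127, 18603, 115150, 325774, 706106, 1267797, 1858491
n=6: candidate gives 0, actual a_6 = 28 ✗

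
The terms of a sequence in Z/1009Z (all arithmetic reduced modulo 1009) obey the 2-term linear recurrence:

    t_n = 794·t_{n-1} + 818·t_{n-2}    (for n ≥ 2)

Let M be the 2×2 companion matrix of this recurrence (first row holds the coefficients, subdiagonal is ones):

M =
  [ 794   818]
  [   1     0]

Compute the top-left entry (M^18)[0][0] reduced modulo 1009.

(M^18)[0][0] is the top entry after applying M 18 times to the unit state (1, 0). Equivalently it is h_{19} for the auxiliary sequence (h_n) obeying the same recurrence with h_1 = 1 and h_i = 0 for 0 ≤ i < 1:
h_2 = 794·1 + 818·0 = 794
h_3 = 794·794 + 818·1 = 629
h_4 = 794·629 + 818·794 = 676
h_5 = 794·676 + 818·629 = 897
h_6 = 794·897 + 818·676 = 909
h_7 = 794·909 + 818·897 = 514
h_8 = 794·514 + 818·909 = 409
h_9 = 794·409 + 818·514 = 556
h_10 = 794·556 + 818·409 = 105
h_11 = 794·105 + 818·556 = 381
h_12 = 794·381 + 818·105 = 948
h_13 = 794·948 + 818·381 = 884
h_14 = 794·884 + 818·948 = 184
h_15 = 794·184 + 818·884 = 459
h_16 = 794·459 + 818·184 = 368
h_17 = 794·368 + 818·459 = 705
h_18 = 794·705 + 818·368 = 117
h_19 = 794·117 + 818·705 = 621

621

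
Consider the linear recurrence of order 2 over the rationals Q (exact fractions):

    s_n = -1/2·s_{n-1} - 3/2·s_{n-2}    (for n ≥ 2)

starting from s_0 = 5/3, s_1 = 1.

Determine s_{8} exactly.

171/32

s_2 = -1/2·1 + -3/2·5/3 = -3
s_3 = -1/2·-3 + -3/2·1 = 0
s_4 = -1/2·0 + -3/2·-3 = 9/2
s_5 = -1/2·9/2 + -3/2·0 = -9/4
s_6 = -1/2·-9/4 + -3/2·9/2 = -45/8
s_7 = -1/2·-45/8 + -3/2·-9/4 = 99/16
s_8 = -1/2·99/16 + -3/2·-45/8 = 171/32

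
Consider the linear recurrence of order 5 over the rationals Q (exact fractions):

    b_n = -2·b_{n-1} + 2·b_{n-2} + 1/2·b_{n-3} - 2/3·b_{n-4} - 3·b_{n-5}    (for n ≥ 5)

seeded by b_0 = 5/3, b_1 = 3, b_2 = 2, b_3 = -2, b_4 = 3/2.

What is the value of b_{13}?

-3410141/144

b_5 = -2·3/2 + 2·-2 + 1/2·2 + -2/3·3 + -3·5/3 = -13
b_6 = -2·-13 + 2·3/2 + 1/2·-2 + -2/3·2 + -3·3 = 53/3
b_7 = -2·53/3 + 2·-13 + 1/2·3/2 + -2/3·-2 + -3·2 = -261/4
b_8 = -2·-261/4 + 2·53/3 + 1/2·-13 + -2/3·3/2 + -3·-2 = 493/3
b_9 = -2·493/3 + 2·-261/4 + 1/2·53/3 + -2/3·-13 + -3·3/2 = -2677/6
b_10 = -2·-2677/6 + 2·493/3 + 1/2·-261/4 + -2/3·53/3 + -3·-13 = 87523/72
b_11 = -2·87523/72 + 2·-2677/6 + 1/2·493/3 + -2/3·-261/4 + -3·53/3 = -117031/36
b_12 = -2·-117031/36 + 2·87523/72 + 1/2·-2677/6 + -2/3·493/3 + -3·-261/4 = 316657/36
b_13 = -2·316657/36 + 2·-117031/36 + 1/2·87523/72 + -2/3·-2677/6 + -3·493/3 = -3410141/144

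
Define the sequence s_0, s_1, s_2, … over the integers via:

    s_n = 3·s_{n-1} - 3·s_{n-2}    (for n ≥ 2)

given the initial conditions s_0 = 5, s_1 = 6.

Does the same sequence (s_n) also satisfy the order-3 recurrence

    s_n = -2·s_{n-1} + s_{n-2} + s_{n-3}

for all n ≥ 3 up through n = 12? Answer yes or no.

no

Terms s_0..s_12: 5, 6, 3, -9, -36, -81, -135, -162, -81, 243, 972, 2187, 3645
n=3: candidate gives 5, actual s_3 = -9 ✗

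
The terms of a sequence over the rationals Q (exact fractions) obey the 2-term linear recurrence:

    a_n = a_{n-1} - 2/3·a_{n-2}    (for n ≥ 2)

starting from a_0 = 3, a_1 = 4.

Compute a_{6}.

-2/9

a_2 = 1·4 + -2/3·3 = 2
a_3 = 1·2 + -2/3·4 = -2/3
a_4 = 1·-2/3 + -2/3·2 = -2
a_5 = 1·-2 + -2/3·-2/3 = -14/9
a_6 = 1·-14/9 + -2/3·-2 = -2/9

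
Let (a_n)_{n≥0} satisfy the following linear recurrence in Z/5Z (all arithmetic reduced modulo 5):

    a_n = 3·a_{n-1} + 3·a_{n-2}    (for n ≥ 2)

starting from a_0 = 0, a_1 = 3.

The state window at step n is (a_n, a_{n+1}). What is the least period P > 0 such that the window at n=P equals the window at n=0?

4

n=0: window = (0, 3)
n=1: window = (3, 4)
n=2: window = (4, 1)
n=3: window = (1, 0)
n=4: window = (0, 3)
window at n=4 equals window at n=0 → period = 4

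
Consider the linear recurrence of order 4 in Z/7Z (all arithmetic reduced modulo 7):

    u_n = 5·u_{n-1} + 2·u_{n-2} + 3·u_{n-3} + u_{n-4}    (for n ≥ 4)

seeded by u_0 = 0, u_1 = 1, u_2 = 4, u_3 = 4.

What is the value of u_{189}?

u_4 = 5·4 + 2·4 + 3·1 + 1·0 = 3
u_5 = 5·3 + 2·4 + 3·4 + 1·1 = 1
u_6 = 5·1 + 2·3 + 3·4 + 1·4 = 6
u_7 = 5·6 + 2·1 + 3·3 + 1·4 = 3
u_8 = 5·3 + 2·6 + 3·1 + 1·3 = 5
u_9 = 5·5 + 2·3 + 3·6 + 1·1 = 1
u_10 = 5·1 + 2·5 + 3·3 + 1·6 = 2
u_11 = 5·2 + 2·1 + 3·5 + 1·3 = 2
u_12 = 5·2 + 2·2 + 3·1 + 1·5 = 1
u_13 = 5·1 + 2·2 + 3·2 + 1·1 = 2
u_14 = 5·2 + 2·1 + 3·2 + 1·2 = 6
u_15 = 5·6 + 2·2 + 3·1 + 1·2 = 4
u_16 = 5·4 + 2·6 + 3·2 + 1·1 = 4
u_17 = 5·4 + 2·4 + 3·6 + 1·2 = 6
u_18 = 5·6 + 2·4 + 3·4 + 1·6 = 0
u_19 = 5·0 + 2·6 + 3·4 + 1·4 = 0
u_20 = 5·0 + 2·0 + 3·6 + 1·4 = 1
u_21 = 5·1 + 2·0 + 3·0 + 1·6 = 4
u_22 = 5·4 + 2·1 + 3·0 + 1·0 = 1
u_23 = 5·1 + 2·4 + 3·1 + 1·0 = 2
u_24 = 5·2 + 2·1 + 3·4 + 1·1 = 4
u_25 = 5·4 + 2·2 + 3·1 + 1·4 = 3
u_26 = 5·3 + 2·4 + 3·2 + 1·1 = 2
u_27 = 5·2 + 2·3 + 3·4 + 1·2 = 2
u_28 = 5·2 + 2·2 + 3·3 + 1·4 = 6
u_29 = 5·6 + 2·2 + 3·2 + 1·3 = 1
u_30 = 5·1 + 2·6 + 3·2 + 1·2 = 4
u_31 = 5·4 + 2·1 + 3·6 + 1·2 = 0
u_32 = 5·0 + 2·4 + 3·1 + 1·6 = 3
u_33 = 5·3 + 2·0 + 3·4 + 1·1 = 0
u_34 = 5·0 + 2·3 + 3·0 + 1·4 = 3
u_35 = 5·3 + 2·0 + 3·3 + 1·0 = 3
u_36 = 5·3 + 2·3 + 3·0 + 1·3 = 3
u_37 = 5·3 + 2·3 + 3·3 + 1·0 = 2
u_38 = 5·2 + 2·3 + 3·3 + 1·3 = 0
u_39 = 5·0 + 2·2 + 3·3 + 1·3 = 2
u_40 = 5·2 + 2·0 + 3·2 + 1·3 = 5
u_41 = 5·5 + 2·2 + 3·0 + 1·2 = 3
u_42 = 5·3 + 2·5 + 3·2 + 1·0 = 3
u_43 = 5·3 + 2·3 + 3·5 + 1·2 = 3
u_44 = 5·3 + 2·3 + 3·3 + 1·5 = 0
u_45 = 5·0 + 2·3 + 3·3 + 1·3 = 4
u_46 = 5·4 + 2·0 + 3·3 + 1·3 = 4
u_47 = 5·4 + 2·4 + 3·0 + 1·3 = 3
u_48 = 5·3 + 2·4 + 3·4 + 1·0 = 0
u_49 = 5·0 + 2·3 + 3·4 + 1·4 = 1
u_50 = 5·1 + 2·0 + 3·3 + 1·4 = 4
u_51 = 5·4 + 2·1 + 3·0 + 1·3 = 4
(u_48, u_49, u_50, u_51) = (0, 1, 4, 4) = (u_0, u_1, u_2, u_3), so the sequence has period 48.
189 ≡ 45 (mod 48), hence u_189 = u_45 = 4.

4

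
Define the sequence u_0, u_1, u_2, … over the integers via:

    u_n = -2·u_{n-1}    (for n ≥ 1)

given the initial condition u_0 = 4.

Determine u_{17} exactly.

-524288

u_1 = -2·4 = -8
u_2 = -2·-8 = 16
u_3 = -2·16 = -32
u_4 = -2·-32 = 64
u_5 = -2·64 = -128
u_6 = -2·-128 = 256
u_7 = -2·256 = -512
u_8 = -2·-512 = 1024
u_9 = -2·1024 = -2048
u_10 = -2·-2048 = 4096
u_11 = -2·4096 = -8192
u_12 = -2·-8192 = 16384
u_13 = -2·16384 = -32768
u_14 = -2·-32768 = 65536
u_15 = -2·65536 = -131072
u_16 = -2·-131072 = 262144
u_17 = -2·262144 = -524288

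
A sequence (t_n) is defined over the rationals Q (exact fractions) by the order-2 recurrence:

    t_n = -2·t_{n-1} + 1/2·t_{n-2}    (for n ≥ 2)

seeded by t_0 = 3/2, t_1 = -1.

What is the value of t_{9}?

-11661/16

t_2 = -2·-1 + 1/2·3/2 = 11/4
t_3 = -2·11/4 + 1/2·-1 = -6
t_4 = -2·-6 + 1/2·11/4 = 107/8
t_5 = -2·107/8 + 1/2·-6 = -119/4
t_6 = -2·-119/4 + 1/2·107/8 = 1059/16
t_7 = -2·1059/16 + 1/2·-119/4 = -589/4
t_8 = -2·-589/4 + 1/2·1059/16 = 10483/32
t_9 = -2·10483/32 + 1/2·-589/4 = -11661/16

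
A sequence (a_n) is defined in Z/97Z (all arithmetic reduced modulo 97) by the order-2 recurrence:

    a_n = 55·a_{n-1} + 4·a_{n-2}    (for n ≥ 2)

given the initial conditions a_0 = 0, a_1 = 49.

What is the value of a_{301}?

a_2 = 55·49 + 4·0 = 76
a_3 = 55·76 + 4·49 = 11
a_4 = 55·11 + 4·76 = 36
a_5 = 55·36 + 4·11 = 84
a_6 = 55·84 + 4·36 = 11
a_7 = 55·11 + 4·84 = 68
Continuing the recurrence:
  a_8 = 1;  a_9 = 36;  a_10 = 44;  a_11 = 42;  a_12 = 61;  a_13 = 31
  a_14 = 9;  a_15 = 37;  a_16 = 34;  a_17 = 78;  a_18 = 61;  a_19 = 78
  a_20 = 72;  a_21 = 4;  a_22 = 23;  a_23 = 20;  a_24 = 28;  a_25 = 68
  a_26 = 69;  a_27 = 90;  a_28 = 85;  a_29 = 88;  a_30 = 39;  a_31 = 72
  a_32 = 42;  a_33 = 76;  a_34 = 80;  a_35 = 48;  a_36 = 50;  a_37 = 32
  a_38 = 20;  a_39 = 64;  a_40 = 11;  a_41 = 85;  a_42 = 63;  a_43 = 22
  a_44 = 7;  a_45 = 85;  a_46 = 47;  a_47 = 15;  a_48 = 43;  a_49 = 0
  a_50 = 75;  a_51 = 51;  a_52 = 1;  a_53 = 65;  a_54 = 87;  a_55 = 1
  a_56 = 15;  a_57 = 53;  a_58 = 65;  a_59 = 4;  a_60 = 92;  a_61 = 32
  a_62 = 91;  a_63 = 89;  a_64 = 21;  a_65 = 56;  a_66 = 60;  a_67 = 32
  a_68 = 60;  a_69 = 33;  a_70 = 18;  a_71 = 55;  a_72 = 90;  a_73 = 29
  a_74 = 15;  a_75 = 68;  a_76 = 17;  a_77 = 43;  a_78 = 8;  a_79 = 30
  a_80 = 33;  a_81 = 92;  a_82 = 51;  a_83 = 69;  a_84 = 22;  a_85 = 31
  a_86 = 47;  a_87 = 90;  a_88 = 94;  a_89 = 1;  a_90 = 43;  a_91 = 41
  a_92 = 2;  a_93 = 80;  a_94 = 43;  a_95 = 66;  a_96 = 19;  a_97 = 48
  a_98 = 0;  a_99 = 95;  a_100 = 84;  a_101 = 53;  a_102 = 50;  a_103 = 52
  a_104 = 53;  a_105 = 19;  a_106 = 93;  a_107 = 50;  a_108 = 18;  a_109 = 26
  a_110 = 47;  a_111 = 70;  a_112 = 61;  a_113 = 46;  a_114 = 58;  a_115 = 76
  a_116 = 47;  a_117 = 76;  a_118 = 3;  a_119 = 81;  a_120 = 5;  a_121 = 17
  a_122 = 82;  a_123 = 19;  a_124 = 15;  a_125 = 28;  a_126 = 48;  a_127 = 36
  a_128 = 38;  a_129 = 3;  a_130 = 26;  a_131 = 84;  a_132 = 68;  a_133 = 2
  a_134 = 91;  a_135 = 66;  a_136 = 17;  a_137 = 35;  a_138 = 53;  a_139 = 48
  a_140 = 39;  a_141 = 9;  a_142 = 69;  a_143 = 48;  a_144 = 6;  a_145 = 37
  a_146 = 22;  a_147 = 0;  a_148 = 88;  a_149 = 87;  a_150 = 93;  a_151 = 31
  a_152 = 40;  a_153 = 93;  a_154 = 37;  a_155 = 79;  a_156 = 31;  a_157 = 81
  a_158 = 20;  a_159 = 66;  a_160 = 24;  a_161 = 32;  a_162 = 13;  a_163 = 67
  a_164 = 51;  a_165 = 66;  a_166 = 51;  a_167 = 62;  a_168 = 25;  a_169 = 71
  a_170 = 28;  a_171 = 78;  a_172 = 37;  a_173 = 19;  a_174 = 29;  a_175 = 22
  a_176 = 65;  a_177 = 74;  a_178 = 62;  a_179 = 20;  a_180 = 87;  a_181 = 15
  a_182 = 9;  a_183 = 70;  a_184 = 6;  a_185 = 28;  a_186 = 12;  a_187 = 93
  a_188 = 22;  a_189 = 30;  a_190 = 89;  a_191 = 68;  a_192 = 22;  a_193 = 27
  a_194 = 21;  a_195 = 2;  a_196 = 0;  a_197 = 8;  a_198 = 52;  a_199 = 79
  a_200 = 91;  a_201 = 83;  a_202 = 79;  a_203 = 21;  a_204 = 16;  a_205 = 91
  a_206 = 25;  a_207 = 90;  a_208 = 6;  a_209 = 11;  a_210 = 47;  a_211 = 10
  a_212 = 59;  a_213 = 84;  a_214 = 6;  a_215 = 84;  a_216 = 85;  a_217 = 64
  a_218 = 77;  a_219 = 29;  a_220 = 60;  a_221 = 21;  a_222 = 37;  a_223 = 82
  a_224 = 2;  a_225 = 50;  a_226 = 42;  a_227 = 85;  a_228 = 90;  a_229 = 52
  a_230 = 19;  a_231 = 89;  a_232 = 24;  a_233 = 27;  a_234 = 29;  a_235 = 54
  a_236 = 79;  a_237 = 2;  a_238 = 38;  a_239 = 61;  a_240 = 15;  a_241 = 2
  a_242 = 73;  a_243 = 46;  a_244 = 9;  a_245 = 0;  a_246 = 36;  a_247 = 40
  a_248 = 16;  a_249 = 70;  a_250 = 34;  a_251 = 16;  a_252 = 46;  a_253 = 72
  a_254 = 70;  a_255 = 64;  a_256 = 17;  a_257 = 27;  a_258 = 1;  a_259 = 66
  a_260 = 45;  a_261 = 23;  a_262 = 87;  a_263 = 27;  a_264 = 87;  a_265 = 43
  a_266 = 94;  a_267 = 7;  a_268 = 82;  a_269 = 76;  a_270 = 46;  a_271 = 21
  a_272 = 78;  a_273 = 9;  a_274 = 31;  a_275 = 92;  a_276 = 43;  a_277 = 17
  a_278 = 40;  a_279 = 37;  a_280 = 61;  a_281 = 11;  a_282 = 73;  a_283 = 82
  a_284 = 49;  a_285 = 16;  a_286 = 9;  a_287 = 74;  a_288 = 32;  a_289 = 19
  a_290 = 9;  a_291 = 86;  a_292 = 13;  a_293 = 89;  a_294 = 0;  a_295 = 65
  a_296 = 83;  a_297 = 72;  a_298 = 24;  a_299 = 56
a_300 = 55·56 + 4·24 = 72
a_301 = 55·72 + 4·56 = 13

13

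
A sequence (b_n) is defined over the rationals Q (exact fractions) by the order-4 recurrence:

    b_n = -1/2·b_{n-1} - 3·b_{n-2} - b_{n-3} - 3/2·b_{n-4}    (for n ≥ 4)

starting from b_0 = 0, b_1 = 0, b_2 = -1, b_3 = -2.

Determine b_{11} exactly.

-1373/32

b_4 = -1/2·-2 + -3·-1 + -1·0 + -3/2·0 = 4
b_5 = -1/2·4 + -3·-2 + -1·-1 + -3/2·0 = 5
b_6 = -1/2·5 + -3·4 + -1·-2 + -3/2·-1 = -11
b_7 = -1/2·-11 + -3·5 + -1·4 + -3/2·-2 = -21/2
b_8 = -1/2·-21/2 + -3·-11 + -1·5 + -3/2·4 = 109/4
b_9 = -1/2·109/4 + -3·-21/2 + -1·-11 + -3/2·5 = 171/8
b_10 = -1/2·171/8 + -3·109/4 + -1·-21/2 + -3/2·-11 = -1047/16
b_11 = -1/2·-1047/16 + -3·171/8 + -1·109/4 + -3/2·-21/2 = -1373/32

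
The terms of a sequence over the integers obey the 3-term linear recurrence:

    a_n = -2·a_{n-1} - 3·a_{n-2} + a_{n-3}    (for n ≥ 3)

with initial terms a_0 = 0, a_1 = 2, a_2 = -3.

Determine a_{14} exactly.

a_3 = -2·-3 + -3·2 + 1·0 = 0
a_4 = -2·0 + -3·-3 + 1·2 = 11
a_5 = -2·11 + -3·0 + 1·-3 = -25
a_6 = -2·-25 + -3·11 + 1·0 = 17
a_7 = -2·17 + -3·-25 + 1·11 = 52
a_8 = -2·52 + -3·17 + 1·-25 = -180
a_9 = -2·-180 + -3·52 + 1·17 = 221
a_10 = -2·221 + -3·-180 + 1·52 = 150
a_11 = -2·150 + -3·221 + 1·-180 = -1143
a_12 = -2·-1143 + -3·150 + 1·221 = 2057
a_13 = -2·2057 + -3·-1143 + 1·150 = -535
a_14 = -2·-535 + -3·2057 + 1·-1143 = -6244

-6244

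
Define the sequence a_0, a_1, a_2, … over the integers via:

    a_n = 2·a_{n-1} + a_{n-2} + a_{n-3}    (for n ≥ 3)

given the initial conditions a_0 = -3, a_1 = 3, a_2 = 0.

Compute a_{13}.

10605

a_3 = 2·0 + 1·3 + 1·-3 = 0
a_4 = 2·0 + 1·0 + 1·3 = 3
a_5 = 2·3 + 1·0 + 1·0 = 6
a_6 = 2·6 + 1·3 + 1·0 = 15
a_7 = 2·15 + 1·6 + 1·3 = 39
a_8 = 2·39 + 1·15 + 1·6 = 99
a_9 = 2·99 + 1·39 + 1·15 = 252
a_10 = 2·252 + 1·99 + 1·39 = 642
a_11 = 2·642 + 1·252 + 1·99 = 1635
a_12 = 2·1635 + 1·642 + 1·252 = 4164
a_13 = 2·4164 + 1·1635 + 1·642 = 10605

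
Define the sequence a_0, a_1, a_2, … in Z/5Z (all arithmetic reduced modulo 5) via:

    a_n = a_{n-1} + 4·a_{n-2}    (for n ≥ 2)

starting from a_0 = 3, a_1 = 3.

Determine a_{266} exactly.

0

a_2 = 1·3 + 4·3 = 0
a_3 = 1·0 + 4·3 = 2
a_4 = 1·2 + 4·0 = 2
a_5 = 1·2 + 4·2 = 0
a_6 = 1·0 + 4·2 = 3
a_7 = 1·3 + 4·0 = 3
(a_6, a_7) = (3, 3) = (a_0, a_1), so the sequence has period 6.
266 ≡ 2 (mod 6), hence a_266 = a_2 = 0.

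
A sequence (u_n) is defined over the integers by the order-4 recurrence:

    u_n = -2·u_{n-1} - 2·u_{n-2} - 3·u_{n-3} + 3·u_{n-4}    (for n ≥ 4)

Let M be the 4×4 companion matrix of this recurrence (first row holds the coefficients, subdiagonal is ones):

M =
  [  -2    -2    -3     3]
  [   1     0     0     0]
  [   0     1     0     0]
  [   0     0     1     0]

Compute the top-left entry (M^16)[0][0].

66868

(M^16)[0][0] is the top entry after applying M 16 times to the unit state (1, 0, 0, 0). Equivalently it is h_{19} for the auxiliary sequence (h_n) obeying the same recurrence with h_3 = 1 and h_i = 0 for 0 ≤ i < 3:
h_4 = -2·1 + -2·0 + -3·0 + 3·0 = -2
h_5 = -2·-2 + -2·1 + -3·0 + 3·0 = 2
h_6 = -2·2 + -2·-2 + -3·1 + 3·0 = -3
h_7 = -2·-3 + -2·2 + -3·-2 + 3·1 = 11
h_8 = -2·11 + -2·-3 + -3·2 + 3·-2 = -28
h_9 = -2·-28 + -2·11 + -3·-3 + 3·2 = 49
h_10 = -2·49 + -2·-28 + -3·11 + 3·-3 = -84
h_11 = -2·-84 + -2·49 + -3·-28 + 3·11 = 187
h_12 = -2·187 + -2·-84 + -3·49 + 3·-28 = -437
h_13 = -2·-437 + -2·187 + -3·-84 + 3·49 = 899
h_14 = -2·899 + -2·-437 + -3·187 + 3·-84 = -1737
h_15 = -2·-1737 + -2·899 + -3·-437 + 3·187 = 3548
h_16 = -2·3548 + -2·-1737 + -3·899 + 3·-437 = -7630
h_17 = -2·-7630 + -2·3548 + -3·-1737 + 3·899 = 16072
h_18 = -2·16072 + -2·-7630 + -3·3548 + 3·-1737 = -32739
h_19 = -2·-32739 + -2·16072 + -3·-7630 + 3·3548 = 66868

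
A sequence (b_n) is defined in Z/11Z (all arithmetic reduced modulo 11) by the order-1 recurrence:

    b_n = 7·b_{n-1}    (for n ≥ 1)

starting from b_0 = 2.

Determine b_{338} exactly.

7

b_1 = 7·2 = 3
b_2 = 7·3 = 10
b_3 = 7·10 = 4
b_4 = 7·4 = 6
b_5 = 7·6 = 9
b_6 = 7·9 = 8
b_7 = 7·8 = 1
b_8 = 7·1 = 7
b_9 = 7·7 = 5
b_10 = 7·5 = 2
(b_10) = (2) = (b_0), so the sequence has period 10.
338 ≡ 8 (mod 10), hence b_338 = b_8 = 7.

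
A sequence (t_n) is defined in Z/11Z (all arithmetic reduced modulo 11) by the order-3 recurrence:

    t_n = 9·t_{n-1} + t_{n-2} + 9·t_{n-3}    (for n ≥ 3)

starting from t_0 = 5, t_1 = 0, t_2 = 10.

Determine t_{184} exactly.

t_3 = 9·10 + 1·0 + 9·5 = 3
t_4 = 9·3 + 1·10 + 9·0 = 4
t_5 = 9·4 + 1·3 + 9·10 = 8
t_6 = 9·8 + 1·4 + 9·3 = 4
t_7 = 9·4 + 1·8 + 9·4 = 3
t_8 = 9·3 + 1·4 + 9·8 = 4
t_9 = 9·4 + 1·3 + 9·4 = 9
t_10 = 9·9 + 1·4 + 9·3 = 2
t_11 = 9·2 + 1·9 + 9·4 = 8
t_12 = 9·8 + 1·2 + 9·9 = 1
t_13 = 9·1 + 1·8 + 9·2 = 2
t_14 = 9·2 + 1·1 + 9·8 = 3
t_15 = 9·3 + 1·2 + 9·1 = 5
t_16 = 9·5 + 1·3 + 9·2 = 0
t_17 = 9·0 + 1·5 + 9·3 = 10
(t_15, t_16, t_17) = (5, 0, 10) = (t_0, t_1, t_2), so the sequence has period 15.
184 ≡ 4 (mod 15), hence t_184 = t_4 = 4.

4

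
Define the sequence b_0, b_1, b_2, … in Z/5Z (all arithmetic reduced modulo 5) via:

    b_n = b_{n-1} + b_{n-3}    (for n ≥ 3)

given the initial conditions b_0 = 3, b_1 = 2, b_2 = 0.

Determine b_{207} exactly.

b_3 = 1·0 + 0·2 + 1·3 = 3
b_4 = 1·3 + 0·0 + 1·2 = 0
b_5 = 1·0 + 0·3 + 1·0 = 0
b_6 = 1·0 + 0·0 + 1·3 = 3
b_7 = 1·3 + 0·0 + 1·0 = 3
b_8 = 1·3 + 0·3 + 1·0 = 3
b_9 = 1·3 + 0·3 + 1·3 = 1
b_10 = 1·1 + 0·3 + 1·3 = 4
b_11 = 1·4 + 0·1 + 1·3 = 2
b_12 = 1·2 + 0·4 + 1·1 = 3
b_13 = 1·3 + 0·2 + 1·4 = 2
b_14 = 1·2 + 0·3 + 1·2 = 4
b_15 = 1·4 + 0·2 + 1·3 = 2
b_16 = 1·2 + 0·4 + 1·2 = 4
b_17 = 1·4 + 0·2 + 1·4 = 3
b_18 = 1·3 + 0·4 + 1·2 = 0
b_19 = 1·0 + 0·3 + 1·4 = 4
b_20 = 1·4 + 0·0 + 1·3 = 2
b_21 = 1·2 + 0·4 + 1·0 = 2
b_22 = 1·2 + 0·2 + 1·4 = 1
b_23 = 1·1 + 0·2 + 1·2 = 3
b_24 = 1·3 + 0·1 + 1·2 = 0
b_25 = 1·0 + 0·3 + 1·1 = 1
b_26 = 1·1 + 0·0 + 1·3 = 4
b_27 = 1·4 + 0·1 + 1·0 = 4
b_28 = 1·4 + 0·4 + 1·1 = 0
b_29 = 1·0 + 0·4 + 1·4 = 4
b_30 = 1·4 + 0·0 + 1·4 = 3
b_31 = 1·3 + 0·4 + 1·0 = 3
b_32 = 1·3 + 0·3 + 1·4 = 2
b_33 = 1·2 + 0·3 + 1·3 = 0
(b_31, b_32, b_33) = (3, 2, 0) = (b_0, b_1, b_2), so the sequence has period 31.
207 ≡ 21 (mod 31), hence b_207 = b_21 = 2.

2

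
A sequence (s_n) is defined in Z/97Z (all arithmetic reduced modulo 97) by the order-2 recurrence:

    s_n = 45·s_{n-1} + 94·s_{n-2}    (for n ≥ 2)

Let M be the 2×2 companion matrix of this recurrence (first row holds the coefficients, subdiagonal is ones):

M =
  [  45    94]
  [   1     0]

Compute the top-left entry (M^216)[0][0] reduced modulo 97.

90

(M^216)[0][0] is the top entry after applying M 216 times to the unit state (1, 0). Equivalently it is h_{217} for the auxiliary sequence (h_n) obeying the same recurrence with h_1 = 1 and h_i = 0 for 0 ≤ i < 1:
h_2 = 45·1 + 94·0 = 45
h_3 = 45·45 + 94·1 = 82
h_4 = 45·82 + 94·45 = 63
h_5 = 45·63 + 94·82 = 67
h_6 = 45·67 + 94·63 = 13
h_7 = 45·13 + 94·67 = 93
h_8 = 45·93 + 94·13 = 72
h_9 = 45·72 + 94·93 = 51
h_10 = 45·51 + 94·72 = 42
h_11 = 45·42 + 94·51 = 88
h_12 = 45·88 + 94·42 = 51
h_13 = 45·51 + 94·88 = 91
h_14 = 45·91 + 94·51 = 62
h_15 = 45·62 + 94·91 = 92
h_16 = 45·92 + 94·62 = 74
h_17 = 45·74 + 94·92 = 47
h_18 = 45·47 + 94·74 = 50
h_19 = 45·50 + 94·47 = 72
h_20 = 45·72 + 94·50 = 83
h_21 = 45·83 + 94·72 = 27
h_22 = 45·27 + 94·83 = 93
h_23 = 45·93 + 94·27 = 30
h_24 = 45·30 + 94·93 = 4
h_25 = 45·4 + 94·30 = 90
h_26 = 45·90 + 94·4 = 61
h_27 = 45·61 + 94·90 = 50
h_28 = 45·50 + 94·61 = 30
h_29 = 45·30 + 94·50 = 36
h_30 = 45·36 + 94·30 = 75
h_31 = 45·75 + 94·36 = 66
h_32 = 45·66 + 94·75 = 29
h_33 = 45·29 + 94·66 = 40
h_34 = 45·40 + 94·29 = 64
h_35 = 45·64 + 94·40 = 44
h_36 = 45·44 + 94·64 = 42
h_37 = 45·42 + 94·44 = 12
h_38 = 45·12 + 94·42 = 26
h_39 = 45·26 + 94·12 = 67
h_40 = 45·67 + 94·26 = 27
h_41 = 45·27 + 94·67 = 44
h_42 = 45·44 + 94·27 = 56
h_43 = 45·56 + 94·44 = 60
h_44 = 45·60 + 94·56 = 10
h_45 = 45·10 + 94·60 = 76
h_46 = 45·76 + 94·10 = 92
h_47 = 45·92 + 94·76 = 32
h_48 = 45·32 + 94·92 = 0
h_49 = 45·0 + 94·32 = 1
(h_48, h_49) = (0, 1) = (h_0, h_1), so the sequence has period 48.
217 ≡ 25 (mod 48), hence h_217 = h_25 = 90.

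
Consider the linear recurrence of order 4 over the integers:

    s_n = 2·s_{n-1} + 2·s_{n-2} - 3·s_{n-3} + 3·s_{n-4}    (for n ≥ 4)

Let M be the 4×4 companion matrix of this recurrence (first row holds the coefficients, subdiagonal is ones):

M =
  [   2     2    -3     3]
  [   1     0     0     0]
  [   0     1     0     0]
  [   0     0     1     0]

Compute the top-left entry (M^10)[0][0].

(M^10)[0][0] is the top entry after applying M 10 times to the unit state (1, 0, 0, 0). Equivalently it is h_{13} for the auxiliary sequence (h_n) obeying the same recurrence with h_3 = 1 and h_i = 0 for 0 ≤ i < 3:
h_4 = 2·1 + 2·0 + -3·0 + 3·0 = 2
h_5 = 2·2 + 2·1 + -3·0 + 3·0 = 6
h_6 = 2·6 + 2·2 + -3·1 + 3·0 = 13
h_7 = 2·13 + 2·6 + -3·2 + 3·1 = 35
h_8 = 2·35 + 2·13 + -3·6 + 3·2 = 84
h_9 = 2·84 + 2·35 + -3·13 + 3·6 = 217
h_10 = 2·217 + 2·84 + -3·35 + 3·13 = 536
h_11 = 2·536 + 2·217 + -3·84 + 3·35 = 1359
h_12 = 2·1359 + 2·536 + -3·217 + 3·84 = 3391
h_13 = 2·3391 + 2·1359 + -3·536 + 3·217 = 8543

8543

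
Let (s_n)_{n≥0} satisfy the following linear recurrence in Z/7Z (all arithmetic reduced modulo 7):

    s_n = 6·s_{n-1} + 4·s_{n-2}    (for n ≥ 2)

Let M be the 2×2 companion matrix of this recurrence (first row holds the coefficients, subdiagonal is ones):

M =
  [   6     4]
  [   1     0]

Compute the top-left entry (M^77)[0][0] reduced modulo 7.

(M^77)[0][0] is the top entry after applying M 77 times to the unit state (1, 0). Equivalently it is h_{78} for the auxiliary sequence (h_n) obeying the same recurrence with h_1 = 1 and h_i = 0 for 0 ≤ i < 1:
h_2 = 6·1 + 4·0 = 6
h_3 = 6·6 + 4·1 = 5
h_4 = 6·5 + 4·6 = 5
h_5 = 6·5 + 4·5 = 1
h_6 = 6·1 + 4·5 = 5
h_7 = 6·5 + 4·1 = 6
h_8 = 6·6 + 4·5 = 0
h_9 = 6·0 + 4·6 = 3
h_10 = 6·3 + 4·0 = 4
h_11 = 6·4 + 4·3 = 1
h_12 = 6·1 + 4·4 = 1
h_13 = 6·1 + 4·1 = 3
h_14 = 6·3 + 4·1 = 1
h_15 = 6·1 + 4·3 = 4
h_16 = 6·4 + 4·1 = 0
h_17 = 6·0 + 4·4 = 2
h_18 = 6·2 + 4·0 = 5
h_19 = 6·5 + 4·2 = 3
h_20 = 6·3 + 4·5 = 3
h_21 = 6·3 + 4·3 = 2
h_22 = 6·2 + 4·3 = 3
h_23 = 6·3 + 4·2 = 5
h_24 = 6·5 + 4·3 = 0
h_25 = 6·0 + 4·5 = 6
h_26 = 6·6 + 4·0 = 1
h_27 = 6·1 + 4·6 = 2
h_28 = 6·2 + 4·1 = 2
h_29 = 6·2 + 4·2 = 6
h_30 = 6·6 + 4·2 = 2
h_31 = 6·2 + 4·6 = 1
h_32 = 6·1 + 4·2 = 0
h_33 = 6·0 + 4·1 = 4
h_34 = 6·4 + 4·0 = 3
h_35 = 6·3 + 4·4 = 6
h_36 = 6·6 + 4·3 = 6
h_37 = 6·6 + 4·6 = 4
h_38 = 6·4 + 4·6 = 6
h_39 = 6·6 + 4·4 = 3
h_40 = 6·3 + 4·6 = 0
h_41 = 6·0 + 4·3 = 5
h_42 = 6·5 + 4·0 = 2
h_43 = 6·2 + 4·5 = 4
h_44 = 6·4 + 4·2 = 4
h_45 = 6·4 + 4·4 = 5
h_46 = 6·5 + 4·4 = 4
h_47 = 6·4 + 4·5 = 2
h_48 = 6·2 + 4·4 = 0
h_49 = 6·0 + 4·2 = 1
h_50 = 6·1 + 4·0 = 6
h_51 = 6·6 + 4·1 = 5
h_52 = 6·5 + 4·6 = 5
h_53 = 6·5 + 4·5 = 1
h_54 = 6·1 + 4·5 = 5
h_55 = 6·5 + 4·1 = 6
h_56 = 6·6 + 4·5 = 0
h_57 = 6·0 + 4·6 = 3
h_58 = 6·3 + 4·0 = 4
h_59 = 6·4 + 4·3 = 1
h_60 = 6·1 + 4·4 = 1
h_61 = 6·1 + 4·1 = 3
h_62 = 6·3 + 4·1 = 1
h_63 = 6·1 + 4·3 = 4
h_64 = 6·4 + 4·1 = 0
h_65 = 6·0 + 4·4 = 2
h_66 = 6·2 + 4·0 = 5
h_67 = 6·5 + 4·2 = 3
h_68 = 6·3 + 4·5 = 3
h_69 = 6·3 + 4·3 = 2
h_70 = 6·2 + 4·3 = 3
h_71 = 6·3 + 4·2 = 5
h_72 = 6·5 + 4·3 = 0
h_73 = 6·0 + 4·5 = 6
h_74 = 6·6 + 4·0 = 1
h_75 = 6·1 + 4·6 = 2
h_76 = 6·2 + 4·1 = 2
h_77 = 6·2 + 4·2 = 6
h_78 = 6·6 + 4·2 = 2

2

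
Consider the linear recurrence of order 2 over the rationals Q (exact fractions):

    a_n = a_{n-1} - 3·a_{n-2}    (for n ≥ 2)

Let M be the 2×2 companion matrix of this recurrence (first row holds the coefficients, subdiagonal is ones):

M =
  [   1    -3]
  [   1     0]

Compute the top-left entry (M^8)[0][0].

(M^8)[0][0] is the top entry after applying M 8 times to the unit state (1, 0). Equivalently it is h_{9} for the auxiliary sequence (h_n) obeying the same recurrence with h_1 = 1 and h_i = 0 for 0 ≤ i < 1:
h_2 = 1·1 + -3·0 = 1
h_3 = 1·1 + -3·1 = -2
h_4 = 1·-2 + -3·1 = -5
h_5 = 1·-5 + -3·-2 = 1
h_6 = 1·1 + -3·-5 = 16
h_7 = 1·16 + -3·1 = 13
h_8 = 1·13 + -3·16 = -35
h_9 = 1·-35 + -3·13 = -74

-74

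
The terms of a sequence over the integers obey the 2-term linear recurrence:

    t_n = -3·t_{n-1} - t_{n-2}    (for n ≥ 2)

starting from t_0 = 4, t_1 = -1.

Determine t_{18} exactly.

-7881196

t_2 = -3·-1 + -1·4 = -1
t_3 = -3·-1 + -1·-1 = 4
t_4 = -3·4 + -1·-1 = -11
t_5 = -3·-11 + -1·4 = 29
t_6 = -3·29 + -1·-11 = -76
t_7 = -3·-76 + -1·29 = 199
t_8 = -3·199 + -1·-76 = -521
t_9 = -3·-521 + -1·199 = 1364
t_10 = -3·1364 + -1·-521 = -3571
t_11 = -3·-3571 + -1·1364 = 9349
t_12 = -3·9349 + -1·-3571 = -24476
t_13 = -3·-24476 + -1·9349 = 64079
t_14 = -3·64079 + -1·-24476 = -167761
t_15 = -3·-167761 + -1·64079 = 439204
t_16 = -3·439204 + -1·-167761 = -1149851
t_17 = -3·-1149851 + -1·439204 = 3010349
t_18 = -3·3010349 + -1·-1149851 = -7881196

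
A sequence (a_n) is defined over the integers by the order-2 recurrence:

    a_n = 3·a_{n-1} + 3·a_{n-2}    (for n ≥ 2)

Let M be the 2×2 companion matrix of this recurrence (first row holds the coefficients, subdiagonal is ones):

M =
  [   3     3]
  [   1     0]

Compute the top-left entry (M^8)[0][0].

(M^8)[0][0] is the top entry after applying M 8 times to the unit state (1, 0). Equivalently it is h_{9} for the auxiliary sequence (h_n) obeying the same recurrence with h_1 = 1 and h_i = 0 for 0 ≤ i < 1:
h_2 = 3·1 + 3·0 = 3
h_3 = 3·3 + 3·1 = 12
h_4 = 3·12 + 3·3 = 45
h_5 = 3·45 + 3·12 = 171
h_6 = 3·171 + 3·45 = 648
h_7 = 3·648 + 3·171 = 2457
h_8 = 3·2457 + 3·648 = 9315
h_9 = 3·9315 + 3·2457 = 35316

35316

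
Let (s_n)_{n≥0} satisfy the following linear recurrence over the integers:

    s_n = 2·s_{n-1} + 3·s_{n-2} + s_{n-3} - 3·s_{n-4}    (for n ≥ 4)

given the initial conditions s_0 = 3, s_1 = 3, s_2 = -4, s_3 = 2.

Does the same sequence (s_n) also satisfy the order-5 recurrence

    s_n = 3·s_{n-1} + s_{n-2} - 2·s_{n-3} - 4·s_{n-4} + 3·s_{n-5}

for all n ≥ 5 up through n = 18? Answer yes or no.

Terms s_0..s_18: 3, 3, -4, 2, -14, -35, -98, -321, -929, -2814, -8442, -25292, -75937, -227750, -683277, -2049865, -6149500, -18448622, -55345778
n=5: candidate gives -35, actual s_5 = -35 ✓
n=6: candidate gives -98, actual s_6 = -98 ✓
n=7: candidate gives -321, actual s_7 = -321 ✓
n=8: candidate gives -929, actual s_8 = -929 ✓
n=9: candidate gives -2814, actual s_9 = -2814 ✓
n=10: candidate gives -8442, actual s_10 = -8442 ✓
n=11: candidate gives -25292, actual s_11 = -25292 ✓
n=12: candidate gives -75937, actual s_12 = -75937 ✓
n=13: candidate gives -227750, actual s_13 = -227750 ✓
n=14: candidate gives -683277, actual s_14 = -683277 ✓
n=15: candidate gives -2049865, actual s_15 = -2049865 ✓
n=16: candidate gives -6149500, actual s_16 = -6149500 ✓
n=17: candidate gives -18448622, actual s_17 = -18448622 ✓
n=18: candidate gives -55345778, actual s_18 = -55345778 ✓

yes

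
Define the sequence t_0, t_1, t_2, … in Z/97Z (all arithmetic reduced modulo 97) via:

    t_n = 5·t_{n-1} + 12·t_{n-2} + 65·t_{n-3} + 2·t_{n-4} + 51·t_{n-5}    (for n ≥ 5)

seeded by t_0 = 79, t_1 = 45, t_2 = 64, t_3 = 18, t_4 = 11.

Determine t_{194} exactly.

t_5 = 5·11 + 12·18 + 65·64 + 2·45 + 51·79 = 14
t_6 = 5·14 + 12·11 + 65·18 + 2·64 + 51·45 = 12
t_7 = 5·12 + 12·14 + 65·11 + 2·18 + 51·64 = 72
t_8 = 5·72 + 12·12 + 65·14 + 2·11 + 51·18 = 26
t_9 = 5·26 + 12·72 + 65·12 + 2·14 + 51·11 = 35
t_10 = 5·35 + 12·26 + 65·72 + 2·12 + 51·14 = 85
Continuing the recurrence:
  t_11 = 90;  t_12 = 0;  t_13 = 47;  t_14 = 86;  t_15 = 77;  t_16 = 41
  t_17 = 23;  t_18 = 33;  t_19 = 80;  t_20 = 92;  t_21 = 76;  t_22 = 66
  t_23 = 44;  t_24 = 31;  t_25 = 20;  t_26 = 65;  t_27 = 20;  t_28 = 24
  t_29 = 95;  t_30 = 12;  t_31 = 4;  t_32 = 35;  t_33 = 89;  t_34 = 77
  t_35 = 80;  t_36 = 11;  t_37 = 29;  t_38 = 82;  t_39 = 31;  t_40 = 45
  t_41 = 47;  t_42 = 68;  t_43 = 22;  t_44 = 26;  t_45 = 25;  t_46 = 35
  t_47 = 51;  t_48 = 79;  t_49 = 2;  t_50 = 89;  t_51 = 22;  t_52 = 90
  t_53 = 56;  t_54 = 63;  t_55 = 71;  t_56 = 39;  t_57 = 47;  t_58 = 55
  t_59 = 36;  t_60 = 28;  t_61 = 22;  t_62 = 55;  t_63 = 95;  t_64 = 92
  t_65 = 51;  t_66 = 36;  t_67 = 67;  t_68 = 90;  t_69 = 46;  t_70 = 93
  t_71 = 10;  t_72 = 90;  t_73 = 45;  t_74 = 25;  t_75 = 26;  t_76 = 68
  t_77 = 70;  t_78 = 60;  t_79 = 0;  t_80 = 39;  t_81 = 40;  t_82 = 90
  t_83 = 26;  t_84 = 8;  t_85 = 26;  t_86 = 62;  t_87 = 61;  t_88 = 7
  t_89 = 19;  t_90 = 65;  t_91 = 24;  t_92 = 22;  t_93 = 71;  t_94 = 77
  t_95 = 16;  t_96 = 0;  t_97 = 59;  t_98 = 66;  t_99 = 50;  t_100 = 67
  t_101 = 8;  t_102 = 57;  t_103 = 54;  t_104 = 84;  t_105 = 58;  t_106 = 92
  t_107 = 28;  t_108 = 79;  t_109 = 53;  t_110 = 64;  t_111 = 72;  t_112 = 48
  t_113 = 87;  t_114 = 83;  t_115 = 33;  t_116 = 11;  t_117 = 29;  t_118 = 41
  t_119 = 38;  t_120 = 4;  t_121 = 74;  t_122 = 84;  t_123 = 49;  t_124 = 55
  t_125 = 79;  t_126 = 34;  t_127 = 54;  t_128 = 80;  t_129 = 13;  t_130 = 96
  t_131 = 15;  t_132 = 39;  t_133 = 51;  t_134 = 31;  t_135 = 80;  t_136 = 80
  t_137 = 34;  t_138 = 69;  t_139 = 31;  t_140 = 61;  t_141 = 95;  t_142 = 50
  t_143 = 12;  t_144 = 2;  t_145 = 12;  t_146 = 86;  t_147 = 77;  t_148 = 0
  t_149 = 44;  t_150 = 92;  t_151 = 96;  t_152 = 29;  t_153 = 90;  t_154 = 57
  t_155 = 83;  t_156 = 69;  t_157 = 12;  t_158 = 26;  t_159 = 72;  t_160 = 3
  t_161 = 1;  t_162 = 50;  t_163 = 84;  t_164 = 10;  t_165 = 1;  t_166 = 13
  t_167 = 50;  t_168 = 22;  t_169 = 30;  t_170 = 55;  t_171 = 15;  t_172 = 41
  t_173 = 1;  t_174 = 8;  t_175 = 23;  t_176 = 56;  t_177 = 65;  t_178 = 37
  t_179 = 15;  t_180 = 15;  t_181 = 20;  t_182 = 85;  t_183 = 65;  t_184 = 45
  t_185 = 60;  t_186 = 47;  t_187 = 3;  t_188 = 27;  t_189 = 15;  t_190 = 62
  t_191 = 89;  t_192 = 43
t_193 = 5·43 + 12·89 + 65·62 + 2·15 + 51·27 = 27
t_194 = 5·27 + 12·43 + 65·89 + 2·62 + 51·15 = 50

50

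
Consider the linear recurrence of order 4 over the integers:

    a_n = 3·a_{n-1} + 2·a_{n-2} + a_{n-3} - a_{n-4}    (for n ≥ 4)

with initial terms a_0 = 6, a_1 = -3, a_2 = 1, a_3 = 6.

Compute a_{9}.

a_4 = 3·6 + 2·1 + 1·-3 + -1·6 = 11
a_5 = 3·11 + 2·6 + 1·1 + -1·-3 = 49
a_6 = 3·49 + 2·11 + 1·6 + -1·1 = 174
a_7 = 3·174 + 2·49 + 1·11 + -1·6 = 625
a_8 = 3·625 + 2·174 + 1·49 + -1·11 = 2261
a_9 = 3·2261 + 2·625 + 1·174 + -1·49 = 8158

8158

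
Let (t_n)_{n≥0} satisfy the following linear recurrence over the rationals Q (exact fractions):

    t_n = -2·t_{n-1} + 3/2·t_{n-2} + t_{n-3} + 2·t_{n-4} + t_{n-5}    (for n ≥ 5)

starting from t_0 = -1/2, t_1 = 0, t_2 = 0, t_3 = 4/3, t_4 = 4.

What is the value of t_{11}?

t_5 = -2·4 + 3/2·4/3 + 1·0 + 2·0 + 1·-1/2 = -13/2
t_6 = -2·-13/2 + 3/2·4 + 1·4/3 + 2·0 + 1·0 = 61/3
t_7 = -2·61/3 + 3/2·-13/2 + 1·4 + 2·4/3 + 1·0 = -175/4
t_8 = -2·-175/4 + 3/2·61/3 + 1·-13/2 + 2·4 + 1·4/3 = 725/6
t_9 = -2·725/6 + 3/2·-175/4 + 1·61/3 + 2·-13/2 + 1·4 = -7103/24
t_10 = -2·-7103/24 + 3/2·725/6 + 1·-175/4 + 2·61/3 + 1·-13/2 = 9163/12
t_11 = -2·9163/12 + 3/2·-7103/24 + 1·725/6 + 2·-175/4 + 1·61/3 = -30679/16

-30679/16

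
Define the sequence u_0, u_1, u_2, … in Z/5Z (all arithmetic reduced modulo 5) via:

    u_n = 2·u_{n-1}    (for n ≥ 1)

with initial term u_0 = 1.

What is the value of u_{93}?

2

u_1 = 2·1 = 2
u_2 = 2·2 = 4
u_3 = 2·4 = 3
u_4 = 2·3 = 1
(u_4) = (1) = (u_0), so the sequence has period 4.
93 ≡ 1 (mod 4), hence u_93 = u_1 = 2.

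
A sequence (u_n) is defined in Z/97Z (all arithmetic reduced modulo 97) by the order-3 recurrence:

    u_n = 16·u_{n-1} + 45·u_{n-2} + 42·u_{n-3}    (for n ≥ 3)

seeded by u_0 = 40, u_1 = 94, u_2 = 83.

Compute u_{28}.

77

u_3 = 16·83 + 45·94 + 42·40 = 60
u_4 = 16·60 + 45·83 + 42·94 = 10
u_5 = 16·10 + 45·60 + 42·83 = 41
u_6 = 16·41 + 45·10 + 42·60 = 37
u_7 = 16·37 + 45·41 + 42·10 = 44
u_8 = 16·44 + 45·37 + 42·41 = 17
u_9 = 16·17 + 45·44 + 42·37 = 23
u_10 = 16·23 + 45·17 + 42·44 = 71
u_11 = 16·71 + 45·23 + 42·17 = 72
u_12 = 16·72 + 45·71 + 42·23 = 75
u_13 = 16·75 + 45·72 + 42·71 = 50
u_14 = 16·50 + 45·75 + 42·72 = 21
u_15 = 16·21 + 45·50 + 42·75 = 13
u_16 = 16·13 + 45·21 + 42·50 = 52
u_17 = 16·52 + 45·13 + 42·21 = 68
u_18 = 16·68 + 45·52 + 42·13 = 94
u_19 = 16·94 + 45·68 + 42·52 = 55
u_20 = 16·55 + 45·94 + 42·68 = 12
u_21 = 16·12 + 45·55 + 42·94 = 19
u_22 = 16·19 + 45·12 + 42·55 = 50
u_23 = 16·50 + 45·19 + 42·12 = 25
u_24 = 16·25 + 45·50 + 42·19 = 53
u_25 = 16·53 + 45·25 + 42·50 = 96
u_26 = 16·96 + 45·53 + 42·25 = 24
u_27 = 16·24 + 45·96 + 42·53 = 43
u_28 = 16·43 + 45·24 + 42·96 = 77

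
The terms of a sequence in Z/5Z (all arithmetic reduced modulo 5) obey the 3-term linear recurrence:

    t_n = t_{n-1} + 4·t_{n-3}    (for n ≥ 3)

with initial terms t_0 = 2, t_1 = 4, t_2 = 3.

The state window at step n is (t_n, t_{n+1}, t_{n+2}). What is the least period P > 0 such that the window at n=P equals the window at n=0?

n=0: window = (2, 4, 3)
n=1: window = (4, 3, 1)
n=2: window = (3, 1, 2)
n=3: window = (1, 2, 4)
n=4: window = (2, 4, 3)
window at n=4 equals window at n=0 → period = 4

4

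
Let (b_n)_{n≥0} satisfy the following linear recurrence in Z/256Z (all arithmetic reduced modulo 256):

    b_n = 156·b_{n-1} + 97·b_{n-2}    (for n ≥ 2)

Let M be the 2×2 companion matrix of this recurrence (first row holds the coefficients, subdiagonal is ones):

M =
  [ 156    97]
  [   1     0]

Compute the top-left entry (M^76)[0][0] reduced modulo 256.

(M^76)[0][0] is the top entry after applying M 76 times to the unit state (1, 0). Equivalently it is h_{77} for the auxiliary sequence (h_n) obeying the same recurrence with h_1 = 1 and h_i = 0 for 0 ≤ i < 1:
h_2 = 156·1 + 97·0 = 156
h_3 = 156·156 + 97·1 = 113
h_4 = 156·113 + 97·156 = 248
h_5 = 156·248 + 97·113 = 241
h_6 = 156·241 + 97·248 = 212
h_7 = 156·212 + 97·241 = 129
h_8 = 156·129 + 97·212 = 240
h_9 = 156·240 + 97·129 = 33
h_10 = 156·33 + 97·240 = 12
h_11 = 156·12 + 97·33 = 209
h_12 = 156·209 + 97·12 = 232
h_13 = 156·232 + 97·209 = 145
h_14 = 156·145 + 97·232 = 68
h_15 = 156·68 + 97·145 = 97
h_16 = 156·97 + 97·68 = 224
h_17 = 156·224 + 97·97 = 65
h_18 = 156·65 + 97·224 = 124
h_19 = 156·124 + 97·65 = 49
h_20 = 156·49 + 97·124 = 216
h_21 = 156·216 + 97·49 = 49
h_22 = 156·49 + 97·216 = 180
h_23 = 156·180 + 97·49 = 65
h_24 = 156·65 + 97·180 = 208
h_25 = 156·208 + 97·65 = 97
h_26 = 156·97 + 97·208 = 236
h_27 = 156·236 + 97·97 = 145
h_28 = 156·145 + 97·236 = 200
h_29 = 156·200 + 97·145 = 209
h_30 = 156·209 + 97·200 = 36
h_31 = 156·36 + 97·209 = 33
h_32 = 156·33 + 97·36 = 192
h_33 = 156·192 + 97·33 = 129
h_34 = 156·129 + 97·192 = 92
h_35 = 156·92 + 97·129 = 241
h_36 = 156·241 + 97·92 = 184
h_37 = 156·184 + 97·241 = 113
h_38 = 156·113 + 97·184 = 148
h_39 = 156·148 + 97·113 = 1
h_40 = 156·1 + 97·148 = 176
h_41 = 156·176 + 97·1 = 161
h_42 = 156·161 + 97·176 = 204
h_43 = 156·204 + 97·161 = 81
h_44 = 156·81 + 97·204 = 168
h_45 = 156·168 + 97·81 = 17
h_46 = 156·17 + 97·168 = 4
h_47 = 156·4 + 97·17 = 225
h_48 = 156·225 + 97·4 = 160
h_49 = 156·160 + 97·225 = 193
h_50 = 156·193 + 97·160 = 60
h_51 = 156·60 + 97·193 = 177
h_52 = 156·177 + 97·60 = 152
h_53 = 156·152 + 97·177 = 177
h_54 = 156·177 + 97·152 = 116
h_55 = 156·116 + 97·177 = 193
h_56 = 156·193 + 97·116 = 144
h_57 = 156·144 + 97·193 = 225
h_58 = 156·225 + 97·144 = 172
h_59 = 156·172 + 97·225 = 17
h_60 = 156·17 + 97·172 = 136
h_61 = 156·136 + 97·17 = 81
h_62 = 156·81 + 97·136 = 228
h_63 = 156·228 + 97·81 = 161
h_64 = 156·161 + 97·228 = 128
h_65 = 156·128 + 97·161 = 1
h_66 = 156·1 + 97·128 = 28
h_67 = 156·28 + 97·1 = 113
h_68 = 156·113 + 97·28 = 120
h_69 = 156·120 + 97·113 = 241
h_70 = 156·241 + 97·120 = 84
h_71 = 156·84 + 97·241 = 129
h_72 = 156·129 + 97·84 = 112
h_73 = 156·112 + 97·129 = 33
h_74 = 156·33 + 97·112 = 140
h_75 = 156·140 + 97·33 = 209
h_76 = 156·209 + 97·140 = 104
h_77 = 156·104 + 97·209 = 145

145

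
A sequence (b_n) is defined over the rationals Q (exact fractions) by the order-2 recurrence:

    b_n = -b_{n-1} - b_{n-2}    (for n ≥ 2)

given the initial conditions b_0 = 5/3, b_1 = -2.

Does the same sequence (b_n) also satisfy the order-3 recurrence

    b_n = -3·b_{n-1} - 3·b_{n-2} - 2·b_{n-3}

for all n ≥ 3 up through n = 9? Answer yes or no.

Terms b_0..b_9: 5/3, -2, 1/3, 5/3, -2, 1/3, 5/3, -2, 1/3, 5/3
n=3: candidate gives 5/3, actual b_3 = 5/3 ✓
n=4: candidate gives -2, actual b_4 = -2 ✓
n=5: candidate gives 1/3, actual b_5 = 1/3 ✓
n=6: candidate gives 5/3, actual b_6 = 5/3 ✓
n=7: candidate gives -2, actual b_7 = -2 ✓
n=8: candidate gives 1/3, actual b_8 = 1/3 ✓
n=9: candidate gives 5/3, actual b_9 = 5/3 ✓

yes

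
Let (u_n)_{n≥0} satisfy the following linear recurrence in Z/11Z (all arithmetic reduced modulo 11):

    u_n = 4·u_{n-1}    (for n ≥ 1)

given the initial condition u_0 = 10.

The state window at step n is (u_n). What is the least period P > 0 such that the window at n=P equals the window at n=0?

5

n=0: window = (10)
n=1: window = (7)
n=2: window = (6)
n=3: window = (2)
n=4: window = (8)
n=5: window = (10)
window at n=5 equals window at n=0 → period = 5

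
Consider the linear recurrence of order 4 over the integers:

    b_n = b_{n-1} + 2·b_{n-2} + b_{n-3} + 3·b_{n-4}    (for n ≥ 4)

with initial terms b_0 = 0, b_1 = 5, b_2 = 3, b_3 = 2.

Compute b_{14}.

b_4 = 1·2 + 2·3 + 1·5 + 3·0 = 13
b_5 = 1·13 + 2·2 + 1·3 + 3·5 = 35
b_6 = 1·35 + 2·13 + 1·2 + 3·3 = 72
b_7 = 1·72 + 2·35 + 1·13 + 3·2 = 161
b_8 = 1·161 + 2·72 + 1·35 + 3·13 = 379
b_9 = 1·379 + 2·161 + 1·72 + 3·35 = 878
b_10 = 1·878 + 2·379 + 1·161 + 3·72 = 2013
b_11 = 1·2013 + 2·878 + 1·379 + 3·161 = 4631
b_12 = 1·4631 + 2·2013 + 1·878 + 3·379 = 10672
b_13 = 1·10672 + 2·4631 + 1·2013 + 3·878 = 24581
b_14 = 1·24581 + 2·10672 + 1·4631 + 3·2013 = 56595

56595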